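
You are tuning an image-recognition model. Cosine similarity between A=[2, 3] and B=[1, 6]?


A·B = 2·1 + 3·6 = 20
‖A‖ = √13 = 3.6056, ‖B‖ = √37 = 6.0828
cos = 20/(√13·√37) = 20/√481 = 0.9119

0.9119


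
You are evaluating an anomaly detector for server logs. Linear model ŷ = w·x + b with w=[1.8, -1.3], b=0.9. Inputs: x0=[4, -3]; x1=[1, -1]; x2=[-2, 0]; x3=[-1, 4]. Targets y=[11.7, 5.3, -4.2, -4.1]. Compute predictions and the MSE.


ŷ0 = (1.8)·(4) + (-1.3)·(-3) + 0.9 = 12.0
ŷ1 = (1.8)·(1) + (-1.3)·(-1) + 0.9 = 4.0
ŷ2 = (1.8)·(-2) + (-1.3)·(0) + 0.9 = -2.7
ŷ3 = (1.8)·(-1) + (-1.3)·(4) + 0.9 = -6.1
errors² = [0.09, 1.69, 2.25, 4.0]
MSE = 8.0300/4 = 2.0075

2.0075


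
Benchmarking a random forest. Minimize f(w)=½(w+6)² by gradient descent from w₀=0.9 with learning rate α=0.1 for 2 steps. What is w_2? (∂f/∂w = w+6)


step 1: grad = 0.9+6 = 6.9; w = 0.9 - 0.1·(6.9) = 0.21
step 2: grad = 0.21+6 = 6.21; w = 0.21 - 0.1·(6.21) = -0.411

-0.411


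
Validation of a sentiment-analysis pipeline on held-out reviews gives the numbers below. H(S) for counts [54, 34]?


Probabilities: [54/88, 34/88] ≈ [0.6136, 0.3864]
H = -((54/88)·log₂(54/88) + (34/88)·log₂(34/88))
  = 0.9624 bits

0.9624 bits


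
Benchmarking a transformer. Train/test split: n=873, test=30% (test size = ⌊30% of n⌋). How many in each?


Test = ⌊873·30/100⌋ = 261
Train = 873 - 261 = 612

Train: 612, Test: 261


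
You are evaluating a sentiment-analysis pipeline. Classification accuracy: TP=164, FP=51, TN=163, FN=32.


Accuracy = (TP+TN)/(TP+TN+FP+FN)
= (164+163)/(410)
= 327/410 = 79.76%

79.76%


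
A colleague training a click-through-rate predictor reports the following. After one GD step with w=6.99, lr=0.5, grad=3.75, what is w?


w_new = w - α·∇
= 6.99 - 0.5·3.75
= 6.99 - 1.875
= 5.115

5.115


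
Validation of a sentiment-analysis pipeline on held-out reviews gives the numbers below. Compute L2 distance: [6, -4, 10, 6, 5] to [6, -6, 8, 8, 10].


d = √((6-6)² + (-4+ 6)² + (10-8)² + (6-8)² + (5-10)²)
  = √(0 + 4 + 4 + 4 + 25)
  = √37 = 6.0828

6.0828


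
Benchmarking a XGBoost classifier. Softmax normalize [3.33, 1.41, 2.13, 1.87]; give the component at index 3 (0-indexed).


Exponentials: e^3.33=27.9383, e^1.41=4.096, e^2.13=8.4149, e^1.87=6.4883
Sum = 46.9375
Softmax = [0.5952, 0.0873, 0.1793, 0.1382]
p[3] = 6.4883/46.9375 = 0.1382

0.1382


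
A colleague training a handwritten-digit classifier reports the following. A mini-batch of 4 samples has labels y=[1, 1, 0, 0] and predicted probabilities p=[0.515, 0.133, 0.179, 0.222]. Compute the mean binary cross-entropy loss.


L[0] = -ln(0.515) = 0.6636
L[1] = -ln(0.133) = 2.0174
L[2] = -ln(1-0.179) = -ln(0.821) = 0.1972
L[3] = -ln(1-0.222) = -ln(0.778) = 0.251
mean = (0.6636 + 2.0174 + 0.1972 + 0.251)/4 = 0.7823

0.7823


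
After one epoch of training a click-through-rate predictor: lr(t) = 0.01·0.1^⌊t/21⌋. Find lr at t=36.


n_drops = ⌊36/21⌋ = 1
lr = 0.01·0.1^1 = 0.01·0.1 = 0.001

0.001


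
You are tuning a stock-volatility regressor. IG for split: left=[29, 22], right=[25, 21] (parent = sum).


Parent = [54, 43], H_parent = 0.9907
H_left = 0.9864 (n=51), H_right = 0.9945 (n=46)
H_children = (51/97)·0.9864 + (46/97)·0.9945 = 0.9902
IG = 0.9907 - 0.9902 = 0.0005

0.0005


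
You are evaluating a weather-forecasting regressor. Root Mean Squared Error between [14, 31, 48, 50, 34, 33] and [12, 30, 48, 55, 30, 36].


MSE = 55/6 = 9.1667
RMSE = √(55/6) = 3.0277

3.0277


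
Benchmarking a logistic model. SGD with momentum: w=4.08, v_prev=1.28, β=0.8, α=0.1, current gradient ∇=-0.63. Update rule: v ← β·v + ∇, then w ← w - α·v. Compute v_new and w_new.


v_new = 0.8·1.28 - 0.63 = 1.024 - 0.63 = 0.394
w_new = 4.08 - 0.1·0.394 = 4.08 - 0.0394 = 4.0406

v_new=0.394, w_new=4.0406


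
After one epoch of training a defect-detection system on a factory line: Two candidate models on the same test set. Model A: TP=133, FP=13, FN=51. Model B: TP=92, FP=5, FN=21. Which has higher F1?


Model A: P=133/146=0.911, R=133/184=0.7228, F1=2PR/(P+R)=2TP/(2TP+FP+FN)=266/330=0.8061
Model B: P=92/97=0.9485, R=92/113=0.8142, F1=2PR/(P+R)=2TP/(2TP+FP+FN)=184/210=0.8762
0.8061 < 0.8762 → Model B

Model B


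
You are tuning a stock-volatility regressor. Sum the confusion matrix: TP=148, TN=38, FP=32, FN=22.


Total = TP + TN + FP + FN
= 148 + 38 + 32 + 22
= 240
(Predicted positive: 180, predicted negative: 60)

240


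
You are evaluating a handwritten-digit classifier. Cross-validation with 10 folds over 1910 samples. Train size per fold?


Fold size = 1910/10 = 191
Training per fold = 1910 - 191 = 1719

1719


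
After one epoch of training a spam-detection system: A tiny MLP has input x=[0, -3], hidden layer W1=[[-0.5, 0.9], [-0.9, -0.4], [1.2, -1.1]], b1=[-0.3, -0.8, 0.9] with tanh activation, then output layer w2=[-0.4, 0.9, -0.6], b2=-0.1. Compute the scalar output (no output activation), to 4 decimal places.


z1[0] = (-0.5)·(0) + (0.9)·(-3) - 0.3 = -3.0
z1[1] = (-0.9)·(0) + (-0.4)·(-3) - 0.8 = 0.4
z1[2] = (1.2)·(0) + (-1.1)·(-3) + 0.9 = 4.2
h = tanh(z1) = [-0.9951, 0.3799, 0.9996]
output = (-0.4)·(-0.9951) + (0.9)·(0.3799) + (-0.6)·(0.9996) - 0.1 = 0.0402

0.0402


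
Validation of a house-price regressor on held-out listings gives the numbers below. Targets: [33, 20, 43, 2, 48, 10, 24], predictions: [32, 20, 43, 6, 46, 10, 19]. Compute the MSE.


Squared errors: (33-32)²=1, (20-20)²=0, (43-43)²=0, (2-6)²=16, (48-46)²=4, (10-10)²=0, (24-19)²=25
Sum = 46
MSE = 46/7 = 46/7

46/7


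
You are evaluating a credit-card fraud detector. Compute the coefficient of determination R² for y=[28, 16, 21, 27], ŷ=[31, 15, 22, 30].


ȳ = 23
SS_res = Σ(y-ŷ)² = 20
SS_tot = Σ(y-ȳ)² = 94
R² = 1 - SS_res/SS_tot = 1 - 0.2128 = 0.7872

0.7872


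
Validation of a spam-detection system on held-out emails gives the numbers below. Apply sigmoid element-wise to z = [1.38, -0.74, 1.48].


σ(1.38) = 1/(1+e^-1.38) = 0.799
σ(-0.74) = 1/(1+e^0.74) = 0.323
σ(1.48) = 1/(1+e^-1.48) = 0.8146
result = [0.799, 0.323, 0.8146]

[0.799, 0.323, 0.8146]


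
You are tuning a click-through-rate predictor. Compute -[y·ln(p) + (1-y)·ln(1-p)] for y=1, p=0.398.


BCE = -[y·ln(p) + (1-y)·ln(1-p)]
= -1·ln(0.398) - 0
= -ln(0.398) = 0.9213

0.9213


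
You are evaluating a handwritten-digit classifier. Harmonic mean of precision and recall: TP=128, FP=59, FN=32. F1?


Precision = 128/187 = 0.6845
Recall = 128/160 = 0.8
F1 = 2·P·R/(P+R) = 2·TP/(2·TP+FP+FN) = 256/(256+59+32) = 256/347 = 0.7378

0.7378


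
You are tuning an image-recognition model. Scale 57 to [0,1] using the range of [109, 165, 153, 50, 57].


min=50, max=165
(57-50)/(165-50) = 7/115 = 0.0609

0.0609


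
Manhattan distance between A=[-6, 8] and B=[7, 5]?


d = |-6-7| + |8-5|
  = 13 + 3
  = 16

16


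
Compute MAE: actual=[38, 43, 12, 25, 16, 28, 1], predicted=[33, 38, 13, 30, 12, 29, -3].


Absolute errors: |38-33|=5, |43-38|=5, |12-13|=1, |25-30|=5, |16-12|=4, |28-29|=1, |1+ 3|=4
Sum = 25
MAE = 25/7 = 25/7

25/7


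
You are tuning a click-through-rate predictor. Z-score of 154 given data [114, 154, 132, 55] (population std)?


μ = 113.75, σ = 36.7585
z = (154 - 113.75)/36.7585 = 1.095

1.095


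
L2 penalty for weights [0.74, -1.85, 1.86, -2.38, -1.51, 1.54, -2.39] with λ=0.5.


‖w‖₂² = (0.74)² + (-1.85)² + (1.86)² + (-2.38)² + (-1.51)² + (1.54)² + (-2.39)²
     = 0.5476 + 3.4225 + 3.4596 + 5.6644 + 2.2801 + 2.3716 + 5.7121
     = 23.4579
λ·‖w‖₂² = 0.5·23.4579 = 11.72895

11.72895


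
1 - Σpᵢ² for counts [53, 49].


Probabilities: [53/102, 49/102] ≈ [0.5196, 0.4804]
Σpᵢ² = (2809 + 2401)/102² = 5210/10404
Gini = 1 - Σpᵢ² = 1 - 5210/10404 = 0.4992

0.4992


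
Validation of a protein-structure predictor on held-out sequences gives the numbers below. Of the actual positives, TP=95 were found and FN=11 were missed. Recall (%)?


Recall = TP/(TP+FN)
= 95/(95+11)
= 95/106 = 89.62%

89.62%


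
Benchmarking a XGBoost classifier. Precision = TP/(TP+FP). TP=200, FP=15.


Precision = TP/(TP+FP)
= 200/(200+15)
= 200/215 = 93.02%

93.02%


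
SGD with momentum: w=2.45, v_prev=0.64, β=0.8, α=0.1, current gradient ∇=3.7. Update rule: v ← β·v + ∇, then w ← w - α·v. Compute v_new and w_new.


v_new = 0.8·0.64 + 3.7 = 0.512 + 3.7 = 4.212
w_new = 2.45 - 0.1·4.212 = 2.45 - 0.4212 = 2.0288

v_new=4.212, w_new=2.0288


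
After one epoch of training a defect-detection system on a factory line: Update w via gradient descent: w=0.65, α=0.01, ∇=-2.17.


w_new = w - α·∇
= 0.65 - 0.01·-2.17
= 0.65 + 0.0217
= 0.6717

0.6717


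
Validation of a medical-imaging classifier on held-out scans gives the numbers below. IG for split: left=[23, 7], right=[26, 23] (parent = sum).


Parent = [49, 30], H_parent = 0.9579
H_left = 0.7838 (n=30), H_right = 0.9973 (n=49)
H_children = (30/79)·0.7838 + (49/79)·0.9973 = 0.9162
IG = 0.9579 - 0.9162 = 0.0417

0.0417


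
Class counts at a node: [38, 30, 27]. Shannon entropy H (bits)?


Probabilities: [38/95, 30/95, 27/95] ≈ [0.4, 0.3158, 0.2842]
H = -((38/95)·log₂(38/95) + (30/95)·log₂(30/95) + (27/95)·log₂(27/95))
  = 1.5698 bits

1.5698 bits


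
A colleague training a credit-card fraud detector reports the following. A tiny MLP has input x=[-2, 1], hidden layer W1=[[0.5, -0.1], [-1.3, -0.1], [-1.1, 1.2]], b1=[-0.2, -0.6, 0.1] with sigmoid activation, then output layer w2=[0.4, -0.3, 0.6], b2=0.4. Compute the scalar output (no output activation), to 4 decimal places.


z1[0] = (0.5)·(-2) + (-0.1)·(1) - 0.2 = -1.3
z1[1] = (-1.3)·(-2) + (-0.1)·(1) - 0.6 = 1.9
z1[2] = (-1.1)·(-2) + (1.2)·(1) + 0.1 = 3.5
h = sigmoid(z1) = [0.2142, 0.8699, 0.9707]
output = (0.4)·(0.2142) + (-0.3)·(0.8699) + (0.6)·(0.9707) + 0.4 = 0.8071

0.8071


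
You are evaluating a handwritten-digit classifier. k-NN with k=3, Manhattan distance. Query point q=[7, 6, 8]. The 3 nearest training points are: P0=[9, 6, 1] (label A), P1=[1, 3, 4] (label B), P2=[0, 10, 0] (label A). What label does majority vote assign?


d(q,P0) = 9  (label A)
d(q,P1) = 13  (label B)
d(q,P2) = 19  (label A)
Votes: A=2, B=1
Majority → A

A


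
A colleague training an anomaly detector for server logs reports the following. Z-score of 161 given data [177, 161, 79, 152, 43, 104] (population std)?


μ = 119.3333, σ = 47.9884
z = (161 - 119.3333)/47.9884 = 0.8683

0.8683


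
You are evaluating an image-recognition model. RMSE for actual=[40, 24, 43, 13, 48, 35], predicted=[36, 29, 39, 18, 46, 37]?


MSE = 90/6 = 15
RMSE = √(90/6) = 3.873

3.873


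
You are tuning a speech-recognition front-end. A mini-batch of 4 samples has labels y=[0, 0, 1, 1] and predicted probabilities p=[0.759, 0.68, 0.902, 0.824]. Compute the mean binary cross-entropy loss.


L[0] = -ln(1-0.759) = -ln(0.241) = 1.423
L[1] = -ln(1-0.68) = -ln(0.32) = 1.1394
L[2] = -ln(0.902) = 0.1031
L[3] = -ln(0.824) = 0.1936
mean = (1.423 + 1.1394 + 0.1031 + 0.1936)/4 = 0.7148

0.7148


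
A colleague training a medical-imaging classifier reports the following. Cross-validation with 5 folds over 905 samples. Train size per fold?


Fold size = 905/5 = 181
Training per fold = 905 - 181 = 724

724


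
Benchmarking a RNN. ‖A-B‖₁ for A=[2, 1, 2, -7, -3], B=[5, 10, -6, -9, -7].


d = |2-5| + |1-10| + |2+ 6| + |-7+ 9| + |-3+ 7|
  = 3 + 9 + 8 + 2 + 4
  = 26

26


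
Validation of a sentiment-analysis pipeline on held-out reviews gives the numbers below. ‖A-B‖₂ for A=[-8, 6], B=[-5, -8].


d = √((-8+ 5)² + (6+ 8)²)
  = √(9 + 196)
  = √205 = 14.3178

14.3178


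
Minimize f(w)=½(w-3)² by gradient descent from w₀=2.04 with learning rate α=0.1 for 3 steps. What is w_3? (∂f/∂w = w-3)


step 1: grad = 2.04-3 = -0.96; w = 2.04 - 0.1·(-0.96) = 2.136
step 2: grad = 2.136-3 = -0.864; w = 2.136 - 0.1·(-0.864) = 2.2224
step 3: grad = 2.2224-3 = -0.7776; w = 2.2224 - 0.1·(-0.7776) = 2.30016

2.30016


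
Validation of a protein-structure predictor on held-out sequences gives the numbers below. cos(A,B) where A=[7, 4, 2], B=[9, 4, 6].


A·B = 7·9 + 4·4 + 2·6 = 91
‖A‖ = √69 = 8.3066, ‖B‖ = √133 = 11.5326
cos = 91/(√69·√133) = 91/√9177 = 0.9499

0.9499


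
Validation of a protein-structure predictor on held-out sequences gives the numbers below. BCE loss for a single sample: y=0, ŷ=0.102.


BCE = -[y·ln(p) + (1-y)·ln(1-p)]
= -0 - 1·ln(1-0.102)
= -ln(0.898) = 0.1076

0.1076


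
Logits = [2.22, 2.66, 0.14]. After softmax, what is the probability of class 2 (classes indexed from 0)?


Exponentials: e^2.22=9.2073, e^2.66=14.2963, e^0.14=1.1503
Sum = 24.6539
Softmax = [0.3735, 0.5799, 0.0467]
p[2] = 1.1503/24.6539 = 0.0467

0.0467


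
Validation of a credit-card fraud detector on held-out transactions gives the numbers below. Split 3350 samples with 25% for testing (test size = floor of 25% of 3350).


Test = ⌊3350·25/100⌋ = 837
Train = 3350 - 837 = 2513

Train: 2513, Test: 837


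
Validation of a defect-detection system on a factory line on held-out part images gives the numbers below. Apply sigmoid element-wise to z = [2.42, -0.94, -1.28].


σ(2.42) = 1/(1+e^-2.42) = 0.9183
σ(-0.94) = 1/(1+e^0.94) = 0.2809
σ(-1.28) = 1/(1+e^1.28) = 0.2176
result = [0.9183, 0.2809, 0.2176]

[0.9183, 0.2809, 0.2176]


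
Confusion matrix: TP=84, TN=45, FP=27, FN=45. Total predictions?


Total = TP + TN + FP + FN
= 84 + 45 + 27 + 45
= 201
(Predicted positive: 111, predicted negative: 90)

201


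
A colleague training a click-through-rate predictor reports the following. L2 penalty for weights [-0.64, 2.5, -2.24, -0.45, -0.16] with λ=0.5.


‖w‖₂² = (-0.64)² + (2.5)² + (-2.24)² + (-0.45)² + (-0.16)²
     = 0.4096 + 6.25 + 5.0176 + 0.2025 + 0.0256
     = 11.9053
λ·‖w‖₂² = 0.5·11.9053 = 5.95265

5.95265


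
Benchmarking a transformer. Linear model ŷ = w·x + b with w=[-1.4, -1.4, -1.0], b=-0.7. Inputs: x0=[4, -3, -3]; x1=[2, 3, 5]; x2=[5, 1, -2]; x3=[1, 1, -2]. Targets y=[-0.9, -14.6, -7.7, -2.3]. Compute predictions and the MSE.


ŷ0 = (-1.4)·(4) + (-1.4)·(-3) + (-1.0)·(-3) - 0.7 = 0.9
ŷ1 = (-1.4)·(2) + (-1.4)·(3) + (-1.0)·(5) - 0.7 = -12.7
ŷ2 = (-1.4)·(5) + (-1.4)·(1) + (-1.0)·(-2) - 0.7 = -7.1
ŷ3 = (-1.4)·(1) + (-1.4)·(1) + (-1.0)·(-2) - 0.7 = -1.5
errors² = [3.24, 3.61, 0.36, 0.64]
MSE = 7.8500/4 = 1.9625

1.9625


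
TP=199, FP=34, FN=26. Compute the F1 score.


Precision = 199/233 = 0.8541
Recall = 199/225 = 0.8844
F1 = 2·P·R/(P+R) = 2·TP/(2·TP+FP+FN) = 398/(398+34+26) = 398/458 = 0.869

0.869


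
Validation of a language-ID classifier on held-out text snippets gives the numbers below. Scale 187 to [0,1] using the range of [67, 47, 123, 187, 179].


min=47, max=187
(187-47)/(187-47) = 140/140 = 1.0

1.0


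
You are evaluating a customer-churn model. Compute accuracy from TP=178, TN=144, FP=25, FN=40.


Accuracy = (TP+TN)/(TP+TN+FP+FN)
= (178+144)/(387)
= 322/387 = 83.2%

83.2%


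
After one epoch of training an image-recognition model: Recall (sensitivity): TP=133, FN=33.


Recall = TP/(TP+FN)
= 133/(133+33)
= 133/166 = 80.12%

80.12%


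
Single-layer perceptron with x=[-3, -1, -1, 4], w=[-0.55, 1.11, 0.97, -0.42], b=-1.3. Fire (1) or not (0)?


z = (-3)·(-0.55) + (-1)·(1.11) + (-1)·(0.97) + (4)·(-0.42) - 1.3
  = -3.41
step(z) = 0 (z<0)

0


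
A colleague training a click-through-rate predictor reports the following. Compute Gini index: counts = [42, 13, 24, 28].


Probabilities: [42/107, 13/107, 24/107, 28/107] ≈ [0.3925, 0.1215, 0.2243, 0.2617]
Σpᵢ² = (1764 + 169 + 576 + 784)/107² = 3293/11449
Gini = 1 - Σpᵢ² = 1 - 3293/11449 = 0.7124

0.7124


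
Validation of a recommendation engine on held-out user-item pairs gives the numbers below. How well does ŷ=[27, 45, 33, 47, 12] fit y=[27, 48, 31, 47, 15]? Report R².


ȳ = 33.6
SS_res = Σ(y-ŷ)² = 22
SS_tot = Σ(y-ȳ)² = 783.2
R² = 1 - SS_res/SS_tot = 1 - 0.0281 = 0.9719

0.9719


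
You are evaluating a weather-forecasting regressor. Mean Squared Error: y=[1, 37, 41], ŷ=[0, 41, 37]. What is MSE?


Squared errors: (1-0)²=1, (37-41)²=16, (41-37)²=16
Sum = 33
MSE = 33/3 = 11

11


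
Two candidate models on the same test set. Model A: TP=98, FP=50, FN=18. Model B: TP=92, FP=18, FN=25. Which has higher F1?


Model A: P=98/148=0.6622, R=98/116=0.8448, F1=2PR/(P+R)=2TP/(2TP+FP+FN)=196/264=0.7424
Model B: P=92/110=0.8364, R=92/117=0.7863, F1=2PR/(P+R)=2TP/(2TP+FP+FN)=184/227=0.8106
0.7424 < 0.8106 → Model B

Model B


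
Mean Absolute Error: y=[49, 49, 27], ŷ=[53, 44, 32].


Absolute errors: |49-53|=4, |49-44|=5, |27-32|=5
Sum = 14
MAE = 14/3 = 14/3

14/3


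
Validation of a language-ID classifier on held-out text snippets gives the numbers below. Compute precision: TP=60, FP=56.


Precision = TP/(TP+FP)
= 60/(60+56)
= 60/116 = 51.72%

51.72%


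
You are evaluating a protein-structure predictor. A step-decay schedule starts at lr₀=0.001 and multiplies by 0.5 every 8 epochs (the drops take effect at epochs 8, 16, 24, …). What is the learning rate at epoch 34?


n_drops = ⌊34/8⌋ = 4
lr = 0.001·0.5^4 = 0.001·0.0625 = 0.0000625

0.0000625


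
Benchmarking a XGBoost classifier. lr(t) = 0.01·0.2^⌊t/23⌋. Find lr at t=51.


n_drops = ⌊51/23⌋ = 2
lr = 0.01·0.2^2 = 0.01·0.04 = 0.0004

0.0004


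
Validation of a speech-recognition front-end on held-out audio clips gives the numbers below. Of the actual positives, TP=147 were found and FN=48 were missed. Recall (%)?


Recall = TP/(TP+FN)
= 147/(147+48)
= 147/195 = 75.38%

75.38%


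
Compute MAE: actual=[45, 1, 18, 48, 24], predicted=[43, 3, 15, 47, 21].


Absolute errors: |45-43|=2, |1-3|=2, |18-15|=3, |48-47|=1, |24-21|=3
Sum = 11
MAE = 11/5 = 11/5

11/5


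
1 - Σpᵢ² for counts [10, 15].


Probabilities: [10/25, 15/25] ≈ [0.4, 0.6]
Σpᵢ² = (100 + 225)/25² = 325/625
Gini = 1 - Σpᵢ² = 1 - 325/625 = 0.48

0.48


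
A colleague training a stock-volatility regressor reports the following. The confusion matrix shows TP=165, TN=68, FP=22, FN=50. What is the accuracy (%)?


Accuracy = (TP+TN)/(TP+TN+FP+FN)
= (165+68)/(305)
= 233/305 = 76.39%

76.39%


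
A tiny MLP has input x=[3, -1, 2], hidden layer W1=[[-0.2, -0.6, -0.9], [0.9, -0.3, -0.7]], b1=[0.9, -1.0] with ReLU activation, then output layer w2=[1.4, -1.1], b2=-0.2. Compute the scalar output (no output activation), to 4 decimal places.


z1[0] = (-0.2)·(3) + (-0.6)·(-1) + (-0.9)·(2) + 0.9 = -0.9
z1[1] = (0.9)·(3) + (-0.3)·(-1) + (-0.7)·(2) - 1.0 = 0.6
h = ReLU(z1) = [0.0, 0.6]
output = (1.4)·(0.0) + (-1.1)·(0.6) - 0.2 = -0.86

-0.86


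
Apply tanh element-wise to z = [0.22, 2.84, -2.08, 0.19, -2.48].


tanh(0.22) = 0.2165
tanh(2.84) = 0.9932
tanh(-2.08) = -0.9693
tanh(0.19) = 0.1877
tanh(-2.48) = -0.9861
result = [0.2165, 0.9932, -0.9693, 0.1877, -0.9861]

[0.2165, 0.9932, -0.9693, 0.1877, -0.9861]


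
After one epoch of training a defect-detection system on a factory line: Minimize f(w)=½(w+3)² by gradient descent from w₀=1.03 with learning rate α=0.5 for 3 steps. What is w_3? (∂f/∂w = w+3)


step 1: grad = 1.03+3 = 4.03; w = 1.03 - 0.5·(4.03) = -0.985
step 2: grad = -0.985+3 = 2.015; w = -0.985 - 0.5·(2.015) = -1.9925
step 3: grad = -1.9925+3 = 1.0075; w = -1.9925 - 0.5·(1.0075) = -2.49625

-2.49625


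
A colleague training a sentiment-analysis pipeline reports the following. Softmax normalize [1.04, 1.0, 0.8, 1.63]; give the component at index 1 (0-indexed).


Exponentials: e^1.04=2.8292, e^1.0=2.7183, e^0.8=2.2255, e^1.63=5.1039
Sum = 12.8769
Softmax = [0.2197, 0.2111, 0.1728, 0.3964]
p[1] = 2.7183/12.8769 = 0.2111

0.2111


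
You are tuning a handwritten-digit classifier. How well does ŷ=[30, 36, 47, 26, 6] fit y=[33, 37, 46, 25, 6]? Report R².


ȳ = 29.4
SS_res = Σ(y-ŷ)² = 12
SS_tot = Σ(y-ȳ)² = 913.2
R² = 1 - SS_res/SS_tot = 1 - 0.0131 = 0.9869

0.9869


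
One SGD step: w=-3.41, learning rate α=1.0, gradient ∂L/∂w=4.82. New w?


w_new = w - α·∇
= -3.41 - 1.0·4.82
= -3.41 - 4.82
= -8.23

-8.23


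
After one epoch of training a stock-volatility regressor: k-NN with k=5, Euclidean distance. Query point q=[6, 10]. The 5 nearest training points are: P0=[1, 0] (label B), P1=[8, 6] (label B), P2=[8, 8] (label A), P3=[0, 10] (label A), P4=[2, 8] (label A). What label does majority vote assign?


d(q,P0) = 11.1803  (label B)
d(q,P1) = 4.4721  (label B)
d(q,P2) = 2.8284  (label A)
d(q,P3) = 6.0  (label A)
d(q,P4) = 4.4721  (label A)
Votes: A=3, B=2
Majority → A

A


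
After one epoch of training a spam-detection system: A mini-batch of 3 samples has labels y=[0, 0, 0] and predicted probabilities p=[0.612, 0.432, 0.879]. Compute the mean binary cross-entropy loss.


L[0] = -ln(1-0.612) = -ln(0.388) = 0.9467
L[1] = -ln(1-0.432) = -ln(0.568) = 0.5656
L[2] = -ln(1-0.879) = -ln(0.121) = 2.112
mean = (0.9467 + 0.5656 + 2.112)/3 = 1.2081

1.2081


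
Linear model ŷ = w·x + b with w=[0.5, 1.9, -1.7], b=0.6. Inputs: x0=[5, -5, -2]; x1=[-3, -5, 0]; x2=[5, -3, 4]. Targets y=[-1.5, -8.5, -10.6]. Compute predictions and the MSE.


ŷ0 = (0.5)·(5) + (1.9)·(-5) + (-1.7)·(-2) + 0.6 = -3.0
ŷ1 = (0.5)·(-3) + (1.9)·(-5) + (-1.7)·(0) + 0.6 = -10.4
ŷ2 = (0.5)·(5) + (1.9)·(-3) + (-1.7)·(4) + 0.6 = -9.4
errors² = [2.25, 3.61, 1.44]
MSE = 7.3000/3 = 2.4333

2.4333


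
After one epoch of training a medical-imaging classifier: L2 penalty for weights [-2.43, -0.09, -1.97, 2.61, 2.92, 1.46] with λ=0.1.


‖w‖₂² = (-2.43)² + (-0.09)² + (-1.97)² + (2.61)² + (2.92)² + (1.46)²
     = 5.9049 + 0.0081 + 3.8809 + 6.8121 + 8.5264 + 2.1316
     = 27.264
λ·‖w‖₂² = 0.1·27.264 = 2.7264

2.7264


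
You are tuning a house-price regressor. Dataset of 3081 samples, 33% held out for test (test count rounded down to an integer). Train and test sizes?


Test = ⌊3081·33/100⌋ = 1016
Train = 3081 - 1016 = 2065

Train: 2065, Test: 1016


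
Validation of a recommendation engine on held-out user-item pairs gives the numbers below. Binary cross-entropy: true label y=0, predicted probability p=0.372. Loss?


BCE = -[y·ln(p) + (1-y)·ln(1-p)]
= -0 - 1·ln(1-0.372)
= -ln(0.628) = 0.4652

0.4652


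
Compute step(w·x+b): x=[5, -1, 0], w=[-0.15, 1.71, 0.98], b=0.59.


z = (5)·(-0.15) + (-1)·(1.71) + (0)·(0.98) + 0.59
  = -1.87
step(z) = 0 (z<0)

0


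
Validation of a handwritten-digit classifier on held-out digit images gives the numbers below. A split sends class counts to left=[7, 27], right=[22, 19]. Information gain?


Parent = [29, 46], H_parent = 0.9626
H_left = 0.7335 (n=34), H_right = 0.9961 (n=41)
H_children = (34/75)·0.7335 + (41/75)·0.9961 = 0.8771
IG = 0.9626 - 0.8771 = 0.0855

0.0855


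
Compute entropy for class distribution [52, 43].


Probabilities: [52/95, 43/95] ≈ [0.5474, 0.4526]
H = -((52/95)·log₂(52/95) + (43/95)·log₂(43/95))
  = 0.9935 bits

0.9935 bits


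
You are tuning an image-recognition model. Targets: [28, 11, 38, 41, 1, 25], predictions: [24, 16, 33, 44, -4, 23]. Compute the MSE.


Squared errors: (28-24)²=16, (11-16)²=25, (38-33)²=25, (41-44)²=9, (1+ 4)²=25, (25-23)²=4
Sum = 104
MSE = 104/6 = 52/3

52/3


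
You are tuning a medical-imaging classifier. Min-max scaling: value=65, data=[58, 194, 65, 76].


min=58, max=194
(65-58)/(194-58) = 7/136 = 0.0515

0.0515


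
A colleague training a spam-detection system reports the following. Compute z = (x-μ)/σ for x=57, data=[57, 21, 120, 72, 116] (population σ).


μ = 77.2, σ = 37.2312
z = (57 - 77.2)/37.2312 = -0.5426

-0.5426


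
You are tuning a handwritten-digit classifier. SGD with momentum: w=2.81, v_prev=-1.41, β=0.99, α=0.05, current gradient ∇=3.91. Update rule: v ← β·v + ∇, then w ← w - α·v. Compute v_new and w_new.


v_new = 0.99·-1.41 + 3.91 = -1.3959 + 3.91 = 2.5141
w_new = 2.81 - 0.05·2.5141 = 2.81 - 0.125705 = 2.684295

v_new=2.5141, w_new=2.684295


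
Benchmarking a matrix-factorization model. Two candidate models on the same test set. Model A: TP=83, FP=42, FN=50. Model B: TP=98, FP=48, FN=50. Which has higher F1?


Model A: P=83/125=0.664, R=83/133=0.6241, F1=2PR/(P+R)=2TP/(2TP+FP+FN)=166/258=0.6434
Model B: P=98/146=0.6712, R=98/148=0.6622, F1=2PR/(P+R)=2TP/(2TP+FP+FN)=196/294=0.6667
0.6434 < 0.6667 → Model B

Model B


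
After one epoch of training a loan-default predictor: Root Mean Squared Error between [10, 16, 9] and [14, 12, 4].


MSE = 57/3 = 19
RMSE = √(57/3) = 4.3589

4.3589


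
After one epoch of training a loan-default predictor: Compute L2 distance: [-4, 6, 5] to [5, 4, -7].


d = √((-4-5)² + (6-4)² + (5+ 7)²)
  = √(81 + 4 + 144)
  = √229 = 15.1327

15.1327


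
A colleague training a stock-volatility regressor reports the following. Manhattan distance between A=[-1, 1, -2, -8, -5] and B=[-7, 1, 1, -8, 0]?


d = |-1+ 7| + |1-1| + |-2-1| + |-8+ 8| + |-5-0|
  = 6 + 0 + 3 + 0 + 5
  = 14

14


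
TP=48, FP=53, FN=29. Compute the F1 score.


Precision = 48/101 = 0.4752
Recall = 48/77 = 0.6234
F1 = 2·P·R/(P+R) = 2·TP/(2·TP+FP+FN) = 96/(96+53+29) = 96/178 = 0.5393

0.5393


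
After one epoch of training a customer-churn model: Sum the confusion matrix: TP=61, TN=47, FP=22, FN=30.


Total = TP + TN + FP + FN
= 61 + 47 + 22 + 30
= 160
(Predicted positive: 83, predicted negative: 77)

160


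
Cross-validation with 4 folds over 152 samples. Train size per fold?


Fold size = 152/4 = 38
Training per fold = 152 - 38 = 114

114


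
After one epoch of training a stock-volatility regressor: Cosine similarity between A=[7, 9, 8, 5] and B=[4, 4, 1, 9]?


A·B = 7·4 + 9·4 + 8·1 + 5·9 = 117
‖A‖ = √219 = 14.7986, ‖B‖ = √114 = 10.6771
cos = 117/(√219·√114) = 117/√24966 = 0.7405

0.7405


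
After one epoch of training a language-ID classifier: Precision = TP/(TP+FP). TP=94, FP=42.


Precision = TP/(TP+FP)
= 94/(94+42)
= 94/136 = 69.12%

69.12%


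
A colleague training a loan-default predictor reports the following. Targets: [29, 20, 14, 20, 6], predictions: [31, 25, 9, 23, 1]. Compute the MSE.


Squared errors: (29-31)²=4, (20-25)²=25, (14-9)²=25, (20-23)²=9, (6-1)²=25
Sum = 88
MSE = 88/5 = 88/5

88/5


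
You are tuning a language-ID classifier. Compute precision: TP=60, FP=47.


Precision = TP/(TP+FP)
= 60/(60+47)
= 60/107 = 56.07%

56.07%


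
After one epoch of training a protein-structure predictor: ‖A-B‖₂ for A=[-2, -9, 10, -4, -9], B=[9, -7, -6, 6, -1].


d = √((-2-9)² + (-9+ 7)² + (10+ 6)² + (-4-6)² + (-9+ 1)²)
  = √(121 + 4 + 256 + 100 + 64)
  = √545 = 23.3452

23.3452


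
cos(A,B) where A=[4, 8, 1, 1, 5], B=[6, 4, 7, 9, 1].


A·B = 4·6 + 8·4 + 1·7 + 1·9 + 5·1 = 77
‖A‖ = √107 = 10.3441, ‖B‖ = √183 = 13.5277
cos = 77/(√107·√183) = 77/√19581 = 0.5503

0.5503


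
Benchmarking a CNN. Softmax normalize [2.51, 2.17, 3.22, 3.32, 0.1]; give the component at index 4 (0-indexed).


Exponentials: e^2.51=12.3049, e^2.17=8.7583, e^3.22=25.0281, e^3.32=27.6604, e^0.1=1.1052
Sum = 74.8569
Softmax = [0.1644, 0.117, 0.3343, 0.3695, 0.0148]
p[4] = 1.1052/74.8569 = 0.0148

0.0148


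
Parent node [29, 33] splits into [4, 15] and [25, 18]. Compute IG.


Parent = [29, 33], H_parent = 0.997
H_left = 0.7425 (n=19), H_right = 0.9808 (n=43)
H_children = (19/62)·0.7425 + (43/62)·0.9808 = 0.9078
IG = 0.997 - 0.9078 = 0.0892

0.0892


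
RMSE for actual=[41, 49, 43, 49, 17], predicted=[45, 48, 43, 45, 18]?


MSE = 34/5 = 6.8
RMSE = √(34/5) = 2.6077

2.6077


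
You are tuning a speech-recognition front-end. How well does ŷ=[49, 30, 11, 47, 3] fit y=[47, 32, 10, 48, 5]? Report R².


ȳ = 28.4
SS_res = Σ(y-ŷ)² = 14
SS_tot = Σ(y-ȳ)² = 1629.2
R² = 1 - SS_res/SS_tot = 1 - 0.0086 = 0.9914

0.9914


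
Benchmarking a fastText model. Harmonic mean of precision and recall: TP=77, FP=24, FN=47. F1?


Precision = 77/101 = 0.7624
Recall = 77/124 = 0.621
F1 = 2·P·R/(P+R) = 2·TP/(2·TP+FP+FN) = 154/(154+24+47) = 154/225 = 0.6844

0.6844


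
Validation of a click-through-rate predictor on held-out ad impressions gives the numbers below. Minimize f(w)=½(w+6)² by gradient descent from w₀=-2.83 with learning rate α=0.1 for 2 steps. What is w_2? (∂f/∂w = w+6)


step 1: grad = -2.83+6 = 3.17; w = -2.83 - 0.1·(3.17) = -3.147
step 2: grad = -3.147+6 = 2.853; w = -3.147 - 0.1·(2.853) = -3.4323

-3.4323


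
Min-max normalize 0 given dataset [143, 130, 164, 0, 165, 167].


min=0, max=167
(0-0)/(167-0) = 0/167 = 0.0

0.0


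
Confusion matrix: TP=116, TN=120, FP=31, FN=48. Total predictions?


Total = TP + TN + FP + FN
= 116 + 120 + 31 + 48
= 315
(Predicted positive: 147, predicted negative: 168)

315


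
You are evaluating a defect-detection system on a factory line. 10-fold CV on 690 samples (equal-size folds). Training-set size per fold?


Fold size = 690/10 = 69
Training per fold = 690 - 69 = 621

621


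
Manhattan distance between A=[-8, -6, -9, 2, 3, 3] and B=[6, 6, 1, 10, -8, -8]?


d = |-8-6| + |-6-6| + |-9-1| + |2-10| + |3+ 8| + |3+ 8|
  = 14 + 12 + 10 + 8 + 11 + 11
  = 66

66


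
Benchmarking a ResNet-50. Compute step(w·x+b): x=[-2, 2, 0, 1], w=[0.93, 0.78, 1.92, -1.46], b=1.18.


z = (-2)·(0.93) + (2)·(0.78) + (0)·(1.92) + (1)·(-1.46) + 1.18
  = -0.58
step(z) = 0 (z<0)

0


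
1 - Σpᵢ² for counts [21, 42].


Probabilities: [21/63, 42/63] ≈ [0.3333, 0.6667]
Σpᵢ² = (441 + 1764)/63² = 2205/3969
Gini = 1 - Σpᵢ² = 1 - 2205/3969 = 0.4444

0.4444


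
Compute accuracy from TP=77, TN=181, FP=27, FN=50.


Accuracy = (TP+TN)/(TP+TN+FP+FN)
= (77+181)/(335)
= 258/335 = 77.01%

77.01%


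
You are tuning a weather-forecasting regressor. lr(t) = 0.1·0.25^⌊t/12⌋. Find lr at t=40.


n_drops = ⌊40/12⌋ = 3
lr = 0.1·0.25^3 = 0.1·0.015625 = 0.0015625

0.0015625


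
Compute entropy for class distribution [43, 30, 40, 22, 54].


Probabilities: [43/189, 30/189, 40/189, 22/189, 54/189] ≈ [0.2275, 0.1587, 0.2116, 0.1164, 0.2857]
H = -((43/189)·log₂(43/189) + (30/189)·log₂(30/189) + (40/189)·log₂(40/189) + (22/189)·log₂(22/189) + (54/189)·log₂(54/189))
  = 2.2591 bits

2.2591 bits


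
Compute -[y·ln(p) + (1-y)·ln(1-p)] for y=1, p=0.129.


BCE = -[y·ln(p) + (1-y)·ln(1-p)]
= -1·ln(0.129) - 0
= -ln(0.129) = 2.0479

2.0479


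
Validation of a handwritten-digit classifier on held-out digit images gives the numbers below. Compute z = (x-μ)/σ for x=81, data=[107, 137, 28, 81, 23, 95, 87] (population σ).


μ = 79.7143, σ = 38.1827
z = (81 - 79.7143)/38.1827 = 0.0337

0.0337


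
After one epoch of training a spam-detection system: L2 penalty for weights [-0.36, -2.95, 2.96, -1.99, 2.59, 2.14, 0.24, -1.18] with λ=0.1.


‖w‖₂² = (-0.36)² + (-2.95)² + (2.96)² + (-1.99)² + (2.59)² + (2.14)² + (0.24)² + (-1.18)²
     = 0.1296 + 8.7025 + 8.7616 + 3.9601 + 6.7081 + 4.5796 + 0.0576 + 1.3924
     = 34.2915
λ·‖w‖₂² = 0.1·34.2915 = 3.42915

3.42915


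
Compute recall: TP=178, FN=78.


Recall = TP/(TP+FN)
= 178/(178+78)
= 178/256 = 69.53%

69.53%


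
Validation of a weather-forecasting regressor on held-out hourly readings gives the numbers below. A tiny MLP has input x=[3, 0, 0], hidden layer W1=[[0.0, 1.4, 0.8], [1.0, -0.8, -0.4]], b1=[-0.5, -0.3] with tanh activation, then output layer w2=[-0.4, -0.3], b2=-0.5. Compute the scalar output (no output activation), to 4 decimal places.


z1[0] = (0.0)·(3) + (1.4)·(0) + (0.8)·(0) - 0.5 = -0.5
z1[1] = (1.0)·(3) + (-0.8)·(0) + (-0.4)·(0) - 0.3 = 2.7
h = tanh(z1) = [-0.4621, 0.991]
output = (-0.4)·(-0.4621) + (-0.3)·(0.991) - 0.5 = -0.6125

-0.6125


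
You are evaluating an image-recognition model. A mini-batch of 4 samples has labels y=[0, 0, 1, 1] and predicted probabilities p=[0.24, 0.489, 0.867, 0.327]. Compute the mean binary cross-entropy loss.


L[0] = -ln(1-0.24) = -ln(0.76) = 0.2744
L[1] = -ln(1-0.489) = -ln(0.511) = 0.6714
L[2] = -ln(0.867) = 0.1427
L[3] = -ln(0.327) = 1.1178
mean = (0.2744 + 0.6714 + 0.1427 + 1.1178)/4 = 0.5516

0.5516


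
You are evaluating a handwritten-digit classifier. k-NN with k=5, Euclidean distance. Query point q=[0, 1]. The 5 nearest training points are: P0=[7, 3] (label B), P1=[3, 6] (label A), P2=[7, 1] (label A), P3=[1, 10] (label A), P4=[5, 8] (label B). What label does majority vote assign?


d(q,P0) = 7.2801  (label B)
d(q,P1) = 5.831  (label A)
d(q,P2) = 7.0  (label A)
d(q,P3) = 9.0554  (label A)
d(q,P4) = 8.6023  (label B)
Votes: A=3, B=2
Majority → A

A


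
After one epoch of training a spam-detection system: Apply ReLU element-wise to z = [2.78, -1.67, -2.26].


ReLU(2.78) = max(0, 2.78) = 2.78
ReLU(-1.67) = max(0, -1.67) = 0.0
ReLU(-2.26) = max(0, -2.26) = 0.0
result = [2.78, 0.0, 0.0]

[2.78, 0.0, 0.0]


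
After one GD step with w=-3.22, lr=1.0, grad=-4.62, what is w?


w_new = w - α·∇
= -3.22 - 1.0·-4.62
= -3.22 + 4.62
= 1.4

1.4


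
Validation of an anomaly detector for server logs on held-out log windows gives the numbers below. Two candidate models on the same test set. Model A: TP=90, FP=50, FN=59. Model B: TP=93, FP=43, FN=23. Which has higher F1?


Model A: P=90/140=0.6429, R=90/149=0.604, F1=2PR/(P+R)=2TP/(2TP+FP+FN)=180/289=0.6228
Model B: P=93/136=0.6838, R=93/116=0.8017, F1=2PR/(P+R)=2TP/(2TP+FP+FN)=186/252=0.7381
0.6228 < 0.7381 → Model B

Model B


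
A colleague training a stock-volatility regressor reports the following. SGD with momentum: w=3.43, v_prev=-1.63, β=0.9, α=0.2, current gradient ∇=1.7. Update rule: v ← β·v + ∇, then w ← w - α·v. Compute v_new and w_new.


v_new = 0.9·-1.63 + 1.7 = -1.467 + 1.7 = 0.233
w_new = 3.43 - 0.2·0.233 = 3.43 - 0.0466 = 3.3834

v_new=0.233, w_new=3.3834


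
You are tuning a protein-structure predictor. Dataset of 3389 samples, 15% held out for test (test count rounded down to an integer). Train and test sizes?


Test = ⌊3389·15/100⌋ = 508
Train = 3389 - 508 = 2881

Train: 2881, Test: 508


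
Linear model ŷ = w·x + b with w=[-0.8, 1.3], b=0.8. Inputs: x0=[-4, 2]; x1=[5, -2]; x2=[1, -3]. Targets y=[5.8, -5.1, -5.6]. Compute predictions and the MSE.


ŷ0 = (-0.8)·(-4) + (1.3)·(2) + 0.8 = 6.6
ŷ1 = (-0.8)·(5) + (1.3)·(-2) + 0.8 = -5.8
ŷ2 = (-0.8)·(1) + (1.3)·(-3) + 0.8 = -3.9
errors² = [0.64, 0.49, 2.89]
MSE = 4.0200/3 = 1.34

1.34


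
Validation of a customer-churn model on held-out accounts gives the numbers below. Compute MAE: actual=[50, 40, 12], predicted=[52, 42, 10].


Absolute errors: |50-52|=2, |40-42|=2, |12-10|=2
Sum = 6
MAE = 6/3 = 2

2


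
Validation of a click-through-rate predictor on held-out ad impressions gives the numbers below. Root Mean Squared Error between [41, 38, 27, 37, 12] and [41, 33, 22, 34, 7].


MSE = 84/5 = 16.8
RMSE = √(84/5) = 4.0988

4.0988


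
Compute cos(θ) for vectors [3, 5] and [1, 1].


A·B = 3·1 + 5·1 = 8
‖A‖ = √34 = 5.831, ‖B‖ = √2 = 1.4142
cos = 8/(√34·√2) = 8/√68 = 0.9701

0.9701


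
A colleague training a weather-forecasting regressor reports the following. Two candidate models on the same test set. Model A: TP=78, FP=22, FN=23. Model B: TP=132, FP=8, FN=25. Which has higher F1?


Model A: P=78/100=0.78, R=78/101=0.7723, F1=2PR/(P+R)=2TP/(2TP+FP+FN)=156/201=0.7761
Model B: P=132/140=0.9429, R=132/157=0.8408, F1=2PR/(P+R)=2TP/(2TP+FP+FN)=264/297=0.8889
0.7761 < 0.8889 → Model B

Model B


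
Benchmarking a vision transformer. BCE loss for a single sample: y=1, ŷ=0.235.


BCE = -[y·ln(p) + (1-y)·ln(1-p)]
= -1·ln(0.235) - 0
= -ln(0.235) = 1.4482

1.4482


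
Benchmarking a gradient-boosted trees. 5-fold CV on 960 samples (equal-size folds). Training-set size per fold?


Fold size = 960/5 = 192
Training per fold = 960 - 192 = 768

768


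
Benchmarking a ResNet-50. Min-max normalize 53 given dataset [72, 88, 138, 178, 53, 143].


min=53, max=178
(53-53)/(178-53) = 0/125 = 0.0

0.0


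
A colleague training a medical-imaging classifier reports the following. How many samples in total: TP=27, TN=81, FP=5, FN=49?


Total = TP + TN + FP + FN
= 27 + 81 + 5 + 49
= 162
(Predicted positive: 32, predicted negative: 130)

162


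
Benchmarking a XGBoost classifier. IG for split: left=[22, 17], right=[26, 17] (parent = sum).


Parent = [48, 34], H_parent = 0.9789
H_left = 0.9881 (n=39), H_right = 0.9682 (n=43)
H_children = (39/82)·0.9881 + (43/82)·0.9682 = 0.9777
IG = 0.9789 - 0.9777 = 0.0012

0.0012


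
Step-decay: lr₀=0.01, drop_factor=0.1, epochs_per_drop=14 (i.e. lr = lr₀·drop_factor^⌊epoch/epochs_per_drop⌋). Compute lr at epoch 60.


n_drops = ⌊60/14⌋ = 4
lr = 0.01·0.1^4 = 0.01·0.0001 = 0.000001

0.000001


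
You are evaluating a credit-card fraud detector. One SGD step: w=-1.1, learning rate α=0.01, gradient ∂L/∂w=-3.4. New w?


w_new = w - α·∇
= -1.1 - 0.01·-3.4
= -1.1 + 0.034
= -1.066

-1.066


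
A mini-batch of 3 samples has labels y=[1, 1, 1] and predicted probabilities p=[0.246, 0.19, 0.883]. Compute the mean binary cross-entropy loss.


L[0] = -ln(0.246) = 1.4024
L[1] = -ln(0.19) = 1.6607
L[2] = -ln(0.883) = 0.1244
mean = (1.4024 + 1.6607 + 0.1244)/3 = 1.0625

1.0625


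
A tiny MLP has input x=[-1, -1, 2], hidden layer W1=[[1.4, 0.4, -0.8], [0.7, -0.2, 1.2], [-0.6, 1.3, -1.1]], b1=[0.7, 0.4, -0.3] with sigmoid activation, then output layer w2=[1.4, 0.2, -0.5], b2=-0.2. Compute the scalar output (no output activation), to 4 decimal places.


z1[0] = (1.4)·(-1) + (0.4)·(-1) + (-0.8)·(2) + 0.7 = -2.7
z1[1] = (0.7)·(-1) + (-0.2)·(-1) + (1.2)·(2) + 0.4 = 2.3
z1[2] = (-0.6)·(-1) + (1.3)·(-1) + (-1.1)·(2) - 0.3 = -3.2
h = sigmoid(z1) = [0.063, 0.9089, 0.0392]
output = (1.4)·(0.063) + (0.2)·(0.9089) + (-0.5)·(0.0392) - 0.2 = 0.0504

0.0504


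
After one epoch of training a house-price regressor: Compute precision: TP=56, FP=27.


Precision = TP/(TP+FP)
= 56/(56+27)
= 56/83 = 67.47%

67.47%


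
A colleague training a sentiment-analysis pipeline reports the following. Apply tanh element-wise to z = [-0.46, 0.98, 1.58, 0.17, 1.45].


tanh(-0.46) = -0.4301
tanh(0.98) = 0.7531
tanh(1.58) = 0.9186
tanh(0.17) = 0.1684
tanh(1.45) = 0.8957
result = [-0.4301, 0.7531, 0.9186, 0.1684, 0.8957]

[-0.4301, 0.7531, 0.9186, 0.1684, 0.8957]


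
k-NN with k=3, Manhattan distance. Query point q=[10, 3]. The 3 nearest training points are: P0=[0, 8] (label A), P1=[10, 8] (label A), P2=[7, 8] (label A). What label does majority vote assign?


d(q,P0) = 15  (label A)
d(q,P1) = 5  (label A)
d(q,P2) = 8  (label A)
Votes: A=3, B=0
Majority → A

A


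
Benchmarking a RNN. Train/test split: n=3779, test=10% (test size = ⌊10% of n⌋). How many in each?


Test = ⌊3779·10/100⌋ = 377
Train = 3779 - 377 = 3402

Train: 3402, Test: 377


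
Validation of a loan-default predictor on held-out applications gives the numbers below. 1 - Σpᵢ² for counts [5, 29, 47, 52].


Probabilities: [5/133, 29/133, 47/133, 52/133] ≈ [0.0376, 0.218, 0.3534, 0.391]
Σpᵢ² = (25 + 841 + 2209 + 2704)/133² = 5779/17689
Gini = 1 - Σpᵢ² = 1 - 5779/17689 = 0.6733

0.6733


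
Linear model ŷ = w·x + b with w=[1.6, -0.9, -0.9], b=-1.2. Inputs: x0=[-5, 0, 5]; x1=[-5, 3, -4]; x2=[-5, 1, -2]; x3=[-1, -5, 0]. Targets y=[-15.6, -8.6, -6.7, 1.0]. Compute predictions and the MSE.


ŷ0 = (1.6)·(-5) + (-0.9)·(0) + (-0.9)·(5) - 1.2 = -13.7
ŷ1 = (1.6)·(-5) + (-0.9)·(3) + (-0.9)·(-4) - 1.2 = -8.3
ŷ2 = (1.6)·(-5) + (-0.9)·(1) + (-0.9)·(-2) - 1.2 = -8.3
ŷ3 = (1.6)·(-1) + (-0.9)·(-5) + (-0.9)·(0) - 1.2 = 1.7
errors² = [3.61, 0.09, 2.56, 0.49]
MSE = 6.7500/4 = 1.6875

1.6875
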